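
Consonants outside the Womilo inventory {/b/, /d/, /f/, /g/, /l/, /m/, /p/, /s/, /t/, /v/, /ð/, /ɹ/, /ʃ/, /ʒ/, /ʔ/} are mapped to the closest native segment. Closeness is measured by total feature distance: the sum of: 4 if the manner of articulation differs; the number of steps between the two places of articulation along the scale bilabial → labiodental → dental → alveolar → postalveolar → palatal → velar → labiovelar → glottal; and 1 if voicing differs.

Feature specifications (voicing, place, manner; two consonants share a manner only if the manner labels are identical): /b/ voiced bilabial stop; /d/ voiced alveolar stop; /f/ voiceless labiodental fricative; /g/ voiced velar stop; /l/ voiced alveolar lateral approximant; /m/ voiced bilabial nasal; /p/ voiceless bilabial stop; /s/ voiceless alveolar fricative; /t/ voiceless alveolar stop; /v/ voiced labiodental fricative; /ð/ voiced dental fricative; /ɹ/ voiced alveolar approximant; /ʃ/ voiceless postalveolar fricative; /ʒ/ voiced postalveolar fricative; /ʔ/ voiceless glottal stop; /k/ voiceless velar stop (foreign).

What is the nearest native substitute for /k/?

g

/g/ is closest: same manner (stop), place distance 0 (velar→velar), voicing differs (+1); total 1. Next closest is /ʔ/ at distance 2.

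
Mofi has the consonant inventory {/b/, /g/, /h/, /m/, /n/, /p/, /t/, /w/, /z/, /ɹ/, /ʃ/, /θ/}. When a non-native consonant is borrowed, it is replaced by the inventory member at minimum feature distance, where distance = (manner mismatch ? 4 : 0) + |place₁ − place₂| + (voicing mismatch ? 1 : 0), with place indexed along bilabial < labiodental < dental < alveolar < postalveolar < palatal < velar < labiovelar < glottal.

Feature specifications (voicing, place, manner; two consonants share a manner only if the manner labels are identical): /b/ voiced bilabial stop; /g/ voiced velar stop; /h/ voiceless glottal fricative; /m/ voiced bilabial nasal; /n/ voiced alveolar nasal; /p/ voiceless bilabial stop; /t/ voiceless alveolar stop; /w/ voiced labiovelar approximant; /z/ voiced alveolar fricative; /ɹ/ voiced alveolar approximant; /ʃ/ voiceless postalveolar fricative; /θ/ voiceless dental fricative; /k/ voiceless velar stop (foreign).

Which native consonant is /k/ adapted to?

/g/ is closest: same manner (stop), place distance 0 (velar→velar), voicing differs (+1); total 1. Next closest is /t/ at distance 3.

g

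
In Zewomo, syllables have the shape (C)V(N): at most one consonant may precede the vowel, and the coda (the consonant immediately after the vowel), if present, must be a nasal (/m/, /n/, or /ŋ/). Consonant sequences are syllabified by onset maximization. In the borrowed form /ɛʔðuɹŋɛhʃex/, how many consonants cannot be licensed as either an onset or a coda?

4

Syllabifying with onset maximization leaves /ʔ/, /ɹ/, /h/, /x/ stranded (only a nasal (/m/, /n/, or /ŋ/) is licensed in coda position; onsets are limited to one consonant).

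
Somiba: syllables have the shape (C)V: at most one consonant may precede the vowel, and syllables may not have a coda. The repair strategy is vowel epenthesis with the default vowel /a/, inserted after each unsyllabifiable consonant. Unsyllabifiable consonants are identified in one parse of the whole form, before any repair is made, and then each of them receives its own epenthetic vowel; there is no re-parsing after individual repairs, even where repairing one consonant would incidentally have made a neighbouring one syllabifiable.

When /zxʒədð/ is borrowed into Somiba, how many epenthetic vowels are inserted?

The unsyllabifiable consonants are /z/, /x/, /d/, /ð/; each receives one epenthetic vowel.

4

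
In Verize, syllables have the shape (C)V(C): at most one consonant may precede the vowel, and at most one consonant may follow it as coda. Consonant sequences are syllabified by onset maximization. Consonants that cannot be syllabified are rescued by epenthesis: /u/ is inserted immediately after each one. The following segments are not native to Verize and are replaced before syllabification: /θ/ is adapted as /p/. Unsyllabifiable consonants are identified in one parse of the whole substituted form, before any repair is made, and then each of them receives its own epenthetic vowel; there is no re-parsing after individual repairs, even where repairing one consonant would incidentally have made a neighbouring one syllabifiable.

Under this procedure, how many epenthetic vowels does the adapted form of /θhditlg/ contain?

After substitution the input is /phditlg/.
The unsyllabifiable consonants are /p/, /h/, /l/, /g/; each receives one epenthetic vowel.

4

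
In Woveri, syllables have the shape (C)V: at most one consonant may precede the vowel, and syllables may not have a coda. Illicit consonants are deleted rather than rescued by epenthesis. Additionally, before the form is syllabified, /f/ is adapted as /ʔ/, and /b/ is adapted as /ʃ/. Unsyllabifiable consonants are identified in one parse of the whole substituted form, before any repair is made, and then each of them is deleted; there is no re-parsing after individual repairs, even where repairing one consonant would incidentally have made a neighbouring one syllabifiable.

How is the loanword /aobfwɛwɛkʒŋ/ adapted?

aowɛwɛ

Substitution: /b/ → /ʃ/, /f/ → /ʔ/, giving /aoʃʔwɛwɛkʒŋ/.
The consonants /ʃ/, /ʔ/, /k/, /ʒ/, /ŋ/ cannot be parsed into a legal (C)V syllable (no codas are permitted; onsets are limited to one consonant).
Each unlicensed consonant is deleted: /ʃ/, /ʔ/, /k/, /ʒ/, /ŋ/.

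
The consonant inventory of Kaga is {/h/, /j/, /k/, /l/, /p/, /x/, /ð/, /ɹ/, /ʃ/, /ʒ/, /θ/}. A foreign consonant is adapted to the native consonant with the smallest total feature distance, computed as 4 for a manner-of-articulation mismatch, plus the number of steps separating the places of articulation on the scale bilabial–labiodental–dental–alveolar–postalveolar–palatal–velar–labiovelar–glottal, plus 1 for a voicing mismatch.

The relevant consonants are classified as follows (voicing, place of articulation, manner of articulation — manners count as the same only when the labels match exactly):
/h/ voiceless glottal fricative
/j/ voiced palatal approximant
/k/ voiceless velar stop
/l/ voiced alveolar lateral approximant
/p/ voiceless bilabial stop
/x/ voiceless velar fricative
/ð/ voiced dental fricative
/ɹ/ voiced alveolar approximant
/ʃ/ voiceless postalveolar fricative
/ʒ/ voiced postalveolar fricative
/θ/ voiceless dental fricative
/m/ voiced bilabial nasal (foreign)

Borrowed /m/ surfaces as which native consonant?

/p/ is closest: manner differs (nasal→stop, +4), place distance 0 (bilabial→bilabial), voicing differs (+1); total 5. Next closest is /ð/ at distance 6.

p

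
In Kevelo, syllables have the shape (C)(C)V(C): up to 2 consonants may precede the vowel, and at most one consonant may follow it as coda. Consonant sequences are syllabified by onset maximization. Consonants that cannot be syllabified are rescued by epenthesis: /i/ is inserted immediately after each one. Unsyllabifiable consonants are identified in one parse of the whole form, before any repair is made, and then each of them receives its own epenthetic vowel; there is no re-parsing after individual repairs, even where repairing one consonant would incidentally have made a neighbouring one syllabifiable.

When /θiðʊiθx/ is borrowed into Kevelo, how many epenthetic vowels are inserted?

The unsyllabifiable consonants are /x/; each receives one epenthetic vowel.

1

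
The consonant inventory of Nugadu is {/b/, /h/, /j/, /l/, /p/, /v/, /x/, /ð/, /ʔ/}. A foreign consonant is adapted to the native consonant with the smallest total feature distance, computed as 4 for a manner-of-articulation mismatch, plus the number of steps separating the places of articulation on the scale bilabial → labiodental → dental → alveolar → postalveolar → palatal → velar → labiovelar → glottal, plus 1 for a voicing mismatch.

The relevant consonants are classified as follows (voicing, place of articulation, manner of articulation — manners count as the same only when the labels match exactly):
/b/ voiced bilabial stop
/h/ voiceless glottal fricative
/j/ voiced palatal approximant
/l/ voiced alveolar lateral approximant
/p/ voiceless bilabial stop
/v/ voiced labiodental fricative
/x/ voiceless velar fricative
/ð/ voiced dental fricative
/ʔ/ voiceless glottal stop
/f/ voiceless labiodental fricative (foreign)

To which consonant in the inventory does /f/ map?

/v/ is closest: same manner (fricative), place distance 0 (labiodental→labiodental), voicing differs (+1); total 1. Next closest is /ð/ at distance 2.

v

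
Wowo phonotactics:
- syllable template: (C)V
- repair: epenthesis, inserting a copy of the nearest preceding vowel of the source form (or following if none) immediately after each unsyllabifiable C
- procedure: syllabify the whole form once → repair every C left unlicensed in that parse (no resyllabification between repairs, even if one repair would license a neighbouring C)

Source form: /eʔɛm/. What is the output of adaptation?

eʔɛmɛ

The consonants /m/ cannot be parsed into a legal (C)V syllable (no codas are permitted; onsets are limited to one consonant).
Epenthesis after each stranded consonant: /m/ → /mɛ/.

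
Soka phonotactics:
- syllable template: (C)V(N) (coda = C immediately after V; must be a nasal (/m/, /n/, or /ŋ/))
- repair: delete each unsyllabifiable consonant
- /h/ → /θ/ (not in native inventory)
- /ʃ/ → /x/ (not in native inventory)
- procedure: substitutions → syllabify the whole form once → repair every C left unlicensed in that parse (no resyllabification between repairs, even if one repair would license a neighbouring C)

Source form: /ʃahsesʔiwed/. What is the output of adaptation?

xaseʔiwe

Substitution: /ʃ/ → /x/, /h/ → /θ/, giving /xaθsesʔiwed/.
Under (C)V(N), the unsyllabifiable consonants are /θ/, /s/, /d/ (only a nasal (/m/, /n/, or /ŋ/) is licensed in coda position; onsets are limited to one consonant).
Deletion applies to /θ/, /s/, /d/.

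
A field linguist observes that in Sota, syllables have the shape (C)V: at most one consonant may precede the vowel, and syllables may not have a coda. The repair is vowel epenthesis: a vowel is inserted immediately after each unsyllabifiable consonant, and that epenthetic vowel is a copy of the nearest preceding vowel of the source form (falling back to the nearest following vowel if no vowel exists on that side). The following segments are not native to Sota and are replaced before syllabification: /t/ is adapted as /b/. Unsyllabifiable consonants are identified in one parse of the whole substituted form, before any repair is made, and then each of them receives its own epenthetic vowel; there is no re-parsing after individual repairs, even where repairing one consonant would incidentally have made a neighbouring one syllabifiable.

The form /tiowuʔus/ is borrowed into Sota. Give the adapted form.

biowuʔusu

Substitution: /t/ → /b/, giving /biowuʔus/.
Under (C)V, the unsyllabifiable consonants are /s/ (no codas are permitted; onsets are limited to one consonant).
Each unlicensed consonant becomes the onset of a new syllable: /s/ → /su/.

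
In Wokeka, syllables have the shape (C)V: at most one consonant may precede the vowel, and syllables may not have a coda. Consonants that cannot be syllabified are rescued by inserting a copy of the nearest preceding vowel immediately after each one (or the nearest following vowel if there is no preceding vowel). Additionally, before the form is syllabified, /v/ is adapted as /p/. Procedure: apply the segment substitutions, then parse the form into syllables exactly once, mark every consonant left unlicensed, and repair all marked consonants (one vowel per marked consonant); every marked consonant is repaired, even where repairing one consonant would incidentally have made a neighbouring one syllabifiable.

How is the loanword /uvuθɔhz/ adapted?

upuθɔhɔzɔ

Substitution: /v/ → /p/, giving /upuθɔhz/.
The consonants /h/, /z/ cannot be parsed into a legal (C)V syllable (no codas are permitted; onsets are limited to one consonant).
Inserting the epenthetic vowel yields /h/ → /hɔ/, /z/ → /zɔ/.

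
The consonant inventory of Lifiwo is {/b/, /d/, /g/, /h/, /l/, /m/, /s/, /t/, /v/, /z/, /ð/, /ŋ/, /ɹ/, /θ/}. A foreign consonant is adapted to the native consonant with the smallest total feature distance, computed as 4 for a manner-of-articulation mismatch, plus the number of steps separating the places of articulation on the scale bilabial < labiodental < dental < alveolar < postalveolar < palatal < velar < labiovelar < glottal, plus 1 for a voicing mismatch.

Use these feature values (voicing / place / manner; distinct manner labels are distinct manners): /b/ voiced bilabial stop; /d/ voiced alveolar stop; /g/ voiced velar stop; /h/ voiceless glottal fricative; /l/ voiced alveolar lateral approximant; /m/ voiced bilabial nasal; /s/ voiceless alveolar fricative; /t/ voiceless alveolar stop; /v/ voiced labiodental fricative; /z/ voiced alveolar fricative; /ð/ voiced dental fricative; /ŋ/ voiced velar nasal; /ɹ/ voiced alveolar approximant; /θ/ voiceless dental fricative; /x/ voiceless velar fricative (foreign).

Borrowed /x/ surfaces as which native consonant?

/h/ is closest: same manner (fricative), place distance 2 (velar→glottal), same voicing; total 2. Next closest is /s/ at distance 3.

h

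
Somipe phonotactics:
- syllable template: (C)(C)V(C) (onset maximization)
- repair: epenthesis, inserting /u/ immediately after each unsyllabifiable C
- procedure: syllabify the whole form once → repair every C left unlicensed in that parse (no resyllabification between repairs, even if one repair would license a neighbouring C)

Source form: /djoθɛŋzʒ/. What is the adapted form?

Syllabifying with onset maximization leaves /z/, /ʒ/ stranded (at most one coda consonant is licensed; onsets may contain at most 2 consonants).
Each unlicensed consonant becomes the onset of a new syllable: /z/ → /zu/, /ʒ/ → /ʒu/.

djoθɛŋzuʒu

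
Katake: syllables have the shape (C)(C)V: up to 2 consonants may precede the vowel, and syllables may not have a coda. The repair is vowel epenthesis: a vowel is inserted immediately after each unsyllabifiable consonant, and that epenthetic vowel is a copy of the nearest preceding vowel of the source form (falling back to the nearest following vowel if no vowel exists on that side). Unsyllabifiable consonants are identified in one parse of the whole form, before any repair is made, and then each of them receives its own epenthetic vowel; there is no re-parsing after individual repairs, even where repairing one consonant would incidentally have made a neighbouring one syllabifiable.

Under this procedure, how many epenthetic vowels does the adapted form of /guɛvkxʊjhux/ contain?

2

The unsyllabifiable consonants are /v/, /x/; each receives one epenthetic vowel.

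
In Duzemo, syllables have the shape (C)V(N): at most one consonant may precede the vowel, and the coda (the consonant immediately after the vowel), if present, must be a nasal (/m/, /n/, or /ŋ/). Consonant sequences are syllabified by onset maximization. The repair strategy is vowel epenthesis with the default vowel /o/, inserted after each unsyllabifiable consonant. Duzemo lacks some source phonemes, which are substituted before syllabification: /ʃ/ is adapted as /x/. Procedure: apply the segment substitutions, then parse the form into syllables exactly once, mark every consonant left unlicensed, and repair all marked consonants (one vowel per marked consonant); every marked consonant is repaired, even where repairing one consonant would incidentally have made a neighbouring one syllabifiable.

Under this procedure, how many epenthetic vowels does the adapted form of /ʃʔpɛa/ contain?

2

After substitution the input is /xʔpɛa/.
The unsyllabifiable consonants are /x/, /ʔ/; each receives one epenthetic vowel.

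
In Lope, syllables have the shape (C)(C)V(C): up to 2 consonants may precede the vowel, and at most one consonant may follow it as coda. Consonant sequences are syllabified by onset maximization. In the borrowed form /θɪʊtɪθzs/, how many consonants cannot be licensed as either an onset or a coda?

2

Under (C)(C)V(C), the unsyllabifiable consonants are /z/, /s/ (at most one coda consonant is licensed; onsets may contain at most 2 consonants).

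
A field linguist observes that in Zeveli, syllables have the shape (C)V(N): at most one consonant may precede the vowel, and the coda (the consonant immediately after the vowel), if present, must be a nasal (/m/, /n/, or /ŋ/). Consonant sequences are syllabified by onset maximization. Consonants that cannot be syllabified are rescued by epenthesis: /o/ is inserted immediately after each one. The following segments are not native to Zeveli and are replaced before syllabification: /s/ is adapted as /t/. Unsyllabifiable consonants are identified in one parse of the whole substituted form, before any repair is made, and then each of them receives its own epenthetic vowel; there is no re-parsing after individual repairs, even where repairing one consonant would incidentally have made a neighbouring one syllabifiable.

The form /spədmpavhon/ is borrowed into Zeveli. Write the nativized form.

Substitution: /s/ → /t/, giving /tpədmpavhon/.
Under (C)V(N), the unsyllabifiable consonants are /t/, /d/, /m/, /v/ (only a nasal (/m/, /n/, or /ŋ/) is licensed in coda position; onsets are limited to one consonant).
Each unlicensed consonant becomes the onset of a new syllable: /t/ → /to/, /d/ → /do/, /m/ → /mo/, /v/ → /vo/.

topədomopavohon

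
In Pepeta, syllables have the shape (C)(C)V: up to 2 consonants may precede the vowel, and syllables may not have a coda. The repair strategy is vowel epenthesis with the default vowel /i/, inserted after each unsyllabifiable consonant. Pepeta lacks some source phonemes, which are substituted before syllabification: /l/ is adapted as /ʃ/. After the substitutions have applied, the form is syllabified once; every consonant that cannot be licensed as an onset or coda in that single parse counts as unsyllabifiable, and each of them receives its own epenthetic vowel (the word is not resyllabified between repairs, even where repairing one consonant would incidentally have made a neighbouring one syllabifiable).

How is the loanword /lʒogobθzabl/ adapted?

Substitution: /l/ → /ʃ/, giving /ʃʒogobθzabʃ/.
Under (C)(C)V, the unsyllabifiable consonants are /b/, /b/, /ʃ/ (no codas are permitted; onsets may contain at most 2 consonants).
Epenthesis after each stranded consonant: /b/ → /bi/, /b/ → /bi/, /ʃ/ → /ʃi/.

ʃʒogobiθzabiʃi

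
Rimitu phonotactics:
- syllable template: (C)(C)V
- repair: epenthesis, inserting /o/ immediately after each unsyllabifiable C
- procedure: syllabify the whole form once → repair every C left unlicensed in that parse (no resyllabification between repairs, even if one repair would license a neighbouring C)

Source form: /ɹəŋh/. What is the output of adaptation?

Under (C)(C)V, the unsyllabifiable consonants are /ŋ/, /h/ (no codas are permitted; onsets may contain at most 2 consonants).
Epenthesis after each stranded consonant: /ŋ/ → /ŋo/, /h/ → /ho/.

ɹəŋoho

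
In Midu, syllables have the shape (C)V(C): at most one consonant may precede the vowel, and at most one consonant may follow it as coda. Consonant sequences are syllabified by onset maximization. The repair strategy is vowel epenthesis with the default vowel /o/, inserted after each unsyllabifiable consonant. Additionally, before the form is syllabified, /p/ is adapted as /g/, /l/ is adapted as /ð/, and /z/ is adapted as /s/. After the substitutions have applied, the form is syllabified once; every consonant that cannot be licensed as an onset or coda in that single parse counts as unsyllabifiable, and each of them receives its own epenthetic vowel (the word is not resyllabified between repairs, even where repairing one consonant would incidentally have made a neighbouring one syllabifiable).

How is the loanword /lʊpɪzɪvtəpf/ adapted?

ðʊgɪsɪvtəgfo

Substitution: /l/ → /ð/, /p/ → /g/, /z/ → /s/, giving /ðʊgɪsɪvtəgf/.
The consonants /f/ cannot be parsed into a legal (C)V(C) syllable (at most one coda consonant is licensed; onsets are limited to one consonant).
Each unlicensed consonant becomes the onset of a new syllable: /f/ → /fo/.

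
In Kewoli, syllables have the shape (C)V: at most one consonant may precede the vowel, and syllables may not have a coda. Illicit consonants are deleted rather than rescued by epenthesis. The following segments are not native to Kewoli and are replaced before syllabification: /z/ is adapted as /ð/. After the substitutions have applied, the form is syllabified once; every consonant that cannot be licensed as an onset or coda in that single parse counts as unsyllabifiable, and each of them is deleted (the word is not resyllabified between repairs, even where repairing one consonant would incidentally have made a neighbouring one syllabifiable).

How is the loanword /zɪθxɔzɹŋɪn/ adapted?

ðɪxɔŋɪ

Substitution: /z/ → /ð/, giving /ðɪθxɔðɹŋɪn/.
Under (C)V, the unsyllabifiable consonants are /θ/, /ð/, /ɹ/, /n/ (no codas are permitted; onsets are limited to one consonant).
Deleting the stranded consonants removes /θ/, /ð/, /ɹ/, /n/.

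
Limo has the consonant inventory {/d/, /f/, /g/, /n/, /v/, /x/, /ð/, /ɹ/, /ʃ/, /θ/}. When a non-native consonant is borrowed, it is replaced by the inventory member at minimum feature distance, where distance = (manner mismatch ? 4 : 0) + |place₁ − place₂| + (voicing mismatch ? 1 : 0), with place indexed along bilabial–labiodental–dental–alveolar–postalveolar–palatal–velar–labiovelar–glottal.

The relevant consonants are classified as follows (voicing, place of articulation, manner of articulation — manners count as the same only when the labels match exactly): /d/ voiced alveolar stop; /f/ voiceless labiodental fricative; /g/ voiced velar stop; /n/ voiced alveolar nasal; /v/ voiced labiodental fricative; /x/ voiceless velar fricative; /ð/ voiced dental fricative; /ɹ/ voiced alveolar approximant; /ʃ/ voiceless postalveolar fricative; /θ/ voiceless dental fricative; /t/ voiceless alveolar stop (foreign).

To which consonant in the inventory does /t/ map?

d

/d/ is closest: same manner (stop), place distance 0 (alveolar→alveolar), voicing differs (+1); total 1. Next closest is /g/ at distance 4.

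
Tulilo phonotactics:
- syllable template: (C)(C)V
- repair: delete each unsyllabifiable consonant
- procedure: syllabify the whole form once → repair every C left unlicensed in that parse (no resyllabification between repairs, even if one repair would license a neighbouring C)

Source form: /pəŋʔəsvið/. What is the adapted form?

Syllabifying with onset maximization leaves /ð/ stranded (no codas are permitted; onsets may contain at most 2 consonants).
Each unlicensed consonant is deleted: /ð/.

pəŋʔəsvi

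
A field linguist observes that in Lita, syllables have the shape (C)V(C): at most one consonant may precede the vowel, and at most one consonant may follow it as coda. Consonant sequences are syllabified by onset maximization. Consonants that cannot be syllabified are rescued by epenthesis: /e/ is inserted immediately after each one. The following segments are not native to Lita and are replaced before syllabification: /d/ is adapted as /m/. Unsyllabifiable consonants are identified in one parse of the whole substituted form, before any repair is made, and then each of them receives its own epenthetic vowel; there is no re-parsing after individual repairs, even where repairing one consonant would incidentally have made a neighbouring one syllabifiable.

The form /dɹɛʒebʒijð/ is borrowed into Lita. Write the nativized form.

meɹɛʒebʒijðe

Substitution: /d/ → /m/, giving /mɹɛʒebʒijð/.
Syllabifying with onset maximization leaves /m/, /ð/ stranded (at most one coda consonant is licensed; onsets are limited to one consonant).
Each unlicensed consonant becomes the onset of a new syllable: /m/ → /me/, /ð/ → /ðe/.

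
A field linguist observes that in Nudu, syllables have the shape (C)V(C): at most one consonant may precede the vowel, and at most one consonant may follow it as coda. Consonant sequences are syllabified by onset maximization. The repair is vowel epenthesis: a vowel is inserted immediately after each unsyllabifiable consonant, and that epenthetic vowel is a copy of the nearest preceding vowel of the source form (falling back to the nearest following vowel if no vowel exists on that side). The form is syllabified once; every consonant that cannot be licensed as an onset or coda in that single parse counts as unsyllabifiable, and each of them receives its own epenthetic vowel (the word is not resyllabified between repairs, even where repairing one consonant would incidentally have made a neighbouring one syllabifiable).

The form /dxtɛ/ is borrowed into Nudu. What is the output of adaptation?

Under (C)V(C), the unsyllabifiable consonants are /d/, /x/ (at most one coda consonant is licensed; onsets are limited to one consonant).
Each unlicensed consonant becomes the onset of a new syllable: /d/ → /dɛ/, /x/ → /xɛ/.

dɛxɛtɛ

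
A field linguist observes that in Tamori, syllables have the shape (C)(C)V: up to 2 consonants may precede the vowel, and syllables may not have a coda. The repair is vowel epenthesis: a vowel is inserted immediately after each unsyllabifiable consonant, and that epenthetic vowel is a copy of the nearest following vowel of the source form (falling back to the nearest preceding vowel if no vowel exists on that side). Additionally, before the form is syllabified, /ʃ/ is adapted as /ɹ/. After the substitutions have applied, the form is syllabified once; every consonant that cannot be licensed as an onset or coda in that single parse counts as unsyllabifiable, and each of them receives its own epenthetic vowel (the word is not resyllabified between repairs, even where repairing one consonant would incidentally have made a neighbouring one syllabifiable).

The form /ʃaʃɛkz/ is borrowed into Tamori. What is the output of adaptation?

Substitution: /ʃ/ → /ɹ/, giving /ɹaɹɛkz/.
Syllabifying with onset maximization leaves /k/, /z/ stranded (no codas are permitted; onsets may contain at most 2 consonants).
Each unlicensed consonant becomes the onset of a new syllable: /k/ → /kɛ/, /z/ → /zɛ/.

ɹaɹɛkɛzɛ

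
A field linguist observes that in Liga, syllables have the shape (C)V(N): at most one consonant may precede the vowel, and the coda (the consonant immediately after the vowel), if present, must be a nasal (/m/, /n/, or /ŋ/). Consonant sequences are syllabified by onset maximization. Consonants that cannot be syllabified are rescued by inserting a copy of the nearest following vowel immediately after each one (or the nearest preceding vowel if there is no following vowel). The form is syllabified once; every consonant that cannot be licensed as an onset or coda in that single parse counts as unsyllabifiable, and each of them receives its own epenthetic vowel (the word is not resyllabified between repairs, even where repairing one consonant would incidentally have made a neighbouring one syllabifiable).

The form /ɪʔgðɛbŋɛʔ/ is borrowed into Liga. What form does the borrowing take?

Under (C)V(N), the unsyllabifiable consonants are /ʔ/, /g/, /b/, /ʔ/ (only a nasal (/m/, /n/, or /ŋ/) is licensed in coda position; onsets are limited to one consonant).
Inserting the epenthetic vowel yields /ʔ/ → /ʔɛ/, /g/ → /gɛ/, /b/ → /bɛ/, /ʔ/ → /ʔɛ/.

ɪʔɛgɛðɛbɛŋɛʔɛ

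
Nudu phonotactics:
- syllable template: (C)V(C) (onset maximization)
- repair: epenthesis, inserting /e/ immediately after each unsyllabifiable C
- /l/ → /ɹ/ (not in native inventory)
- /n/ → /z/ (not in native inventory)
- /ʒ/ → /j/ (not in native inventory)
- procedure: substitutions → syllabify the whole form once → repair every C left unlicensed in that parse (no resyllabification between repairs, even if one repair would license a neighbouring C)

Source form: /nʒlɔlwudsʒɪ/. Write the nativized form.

zejeɹɔɹwudsejɪ

Substitution: /n/ → /z/, /ʒ/ → /j/, /l/ → /ɹ/, giving /zjɹɔɹwudsjɪ/.
The consonants /z/, /j/, /s/ cannot be parsed into a legal (C)V(C) syllable (at most one coda consonant is licensed; onsets are limited to one consonant).
Epenthesis after each stranded consonant: /z/ → /ze/, /j/ → /je/, /s/ → /se/.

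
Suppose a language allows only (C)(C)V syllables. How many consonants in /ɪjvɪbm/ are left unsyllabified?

2

Syllabifying with onset maximization leaves /b/, /m/ stranded (no codas are permitted; onsets may contain at most 2 consonants).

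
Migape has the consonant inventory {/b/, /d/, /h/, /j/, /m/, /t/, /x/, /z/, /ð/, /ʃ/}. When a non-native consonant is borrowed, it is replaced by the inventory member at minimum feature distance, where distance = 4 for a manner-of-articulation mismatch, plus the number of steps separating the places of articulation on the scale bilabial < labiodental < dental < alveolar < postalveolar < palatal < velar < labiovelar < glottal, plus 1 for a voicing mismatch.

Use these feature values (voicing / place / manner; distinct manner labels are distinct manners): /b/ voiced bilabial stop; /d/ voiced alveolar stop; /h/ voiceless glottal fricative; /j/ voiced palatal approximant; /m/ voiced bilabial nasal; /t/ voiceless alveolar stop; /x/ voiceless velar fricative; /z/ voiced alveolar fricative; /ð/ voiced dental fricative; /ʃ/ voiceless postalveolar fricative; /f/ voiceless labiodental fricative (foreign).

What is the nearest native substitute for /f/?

/ð/ is closest: same manner (fricative), place distance 1 (labiodental→dental), voicing differs (+1); total 2. Next closest is /z/ at distance 3.

ð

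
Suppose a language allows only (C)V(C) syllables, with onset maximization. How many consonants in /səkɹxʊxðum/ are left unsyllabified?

1

Under (C)V(C), the unsyllabifiable consonants are /ɹ/ (at most one coda consonant is licensed; onsets are limited to one consonant).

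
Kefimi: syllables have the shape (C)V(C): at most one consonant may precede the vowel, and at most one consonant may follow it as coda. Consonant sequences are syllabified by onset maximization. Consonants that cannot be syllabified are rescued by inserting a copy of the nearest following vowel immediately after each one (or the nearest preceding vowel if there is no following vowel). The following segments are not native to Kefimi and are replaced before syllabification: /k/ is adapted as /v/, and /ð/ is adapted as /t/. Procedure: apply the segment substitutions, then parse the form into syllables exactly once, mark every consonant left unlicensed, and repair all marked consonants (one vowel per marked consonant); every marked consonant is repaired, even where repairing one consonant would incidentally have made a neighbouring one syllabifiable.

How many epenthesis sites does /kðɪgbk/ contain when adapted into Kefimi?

3

After substitution the input is /vtɪgbv/.
The unsyllabifiable consonants are /v/, /b/, /v/; each receives one epenthetic vowel.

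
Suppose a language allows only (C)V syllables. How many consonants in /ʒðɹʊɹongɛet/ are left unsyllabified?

Under (C)V, the unsyllabifiable consonants are /ʒ/, /ð/, /n/, /t/ (no codas are permitted; onsets are limited to one consonant).

4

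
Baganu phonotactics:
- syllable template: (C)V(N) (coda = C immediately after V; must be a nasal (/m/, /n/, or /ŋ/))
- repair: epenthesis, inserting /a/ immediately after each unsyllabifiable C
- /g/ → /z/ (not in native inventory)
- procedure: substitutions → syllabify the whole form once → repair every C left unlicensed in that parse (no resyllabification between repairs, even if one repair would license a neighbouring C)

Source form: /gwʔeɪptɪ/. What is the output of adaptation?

zawaʔeɪpatɪ

Substitution: /g/ → /z/, giving /zwʔeɪptɪ/.
Syllabifying with onset maximization leaves /z/, /w/, /p/ stranded (only a nasal (/m/, /n/, or /ŋ/) is licensed in coda position; onsets are limited to one consonant).
Each unlicensed consonant becomes the onset of a new syllable: /z/ → /za/, /w/ → /wa/, /p/ → /pa/.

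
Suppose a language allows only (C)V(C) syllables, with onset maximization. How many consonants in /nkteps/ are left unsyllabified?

3

Syllabifying with onset maximization leaves /n/, /k/, /s/ stranded (at most one coda consonant is licensed; onsets are limited to one consonant).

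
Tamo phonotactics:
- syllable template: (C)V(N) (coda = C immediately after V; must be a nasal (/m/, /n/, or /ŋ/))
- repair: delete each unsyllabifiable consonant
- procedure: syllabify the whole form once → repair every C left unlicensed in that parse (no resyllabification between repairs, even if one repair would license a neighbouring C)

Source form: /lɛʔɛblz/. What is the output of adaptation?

lɛʔɛ

Syllabifying with onset maximization leaves /b/, /l/, /z/ stranded (only a nasal (/m/, /n/, or /ŋ/) is licensed in coda position; onsets are limited to one consonant).
Deletion applies to /b/, /l/, /z/.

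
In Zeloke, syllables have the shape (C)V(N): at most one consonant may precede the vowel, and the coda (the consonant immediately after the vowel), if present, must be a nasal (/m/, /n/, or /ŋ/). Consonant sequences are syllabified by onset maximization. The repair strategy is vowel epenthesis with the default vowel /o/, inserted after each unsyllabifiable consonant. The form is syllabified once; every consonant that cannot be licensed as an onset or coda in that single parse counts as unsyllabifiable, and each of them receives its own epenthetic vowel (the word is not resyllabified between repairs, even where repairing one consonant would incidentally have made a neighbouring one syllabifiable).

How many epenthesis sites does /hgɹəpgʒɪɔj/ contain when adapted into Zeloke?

The unsyllabifiable consonants are /h/, /g/, /p/, /g/, /j/; each receives one epenthetic vowel.

5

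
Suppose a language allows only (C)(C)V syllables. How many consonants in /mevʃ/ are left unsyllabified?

2

Under (C)(C)V, the unsyllabifiable consonants are /v/, /ʃ/ (no codas are permitted; onsets may contain at most 2 consonants).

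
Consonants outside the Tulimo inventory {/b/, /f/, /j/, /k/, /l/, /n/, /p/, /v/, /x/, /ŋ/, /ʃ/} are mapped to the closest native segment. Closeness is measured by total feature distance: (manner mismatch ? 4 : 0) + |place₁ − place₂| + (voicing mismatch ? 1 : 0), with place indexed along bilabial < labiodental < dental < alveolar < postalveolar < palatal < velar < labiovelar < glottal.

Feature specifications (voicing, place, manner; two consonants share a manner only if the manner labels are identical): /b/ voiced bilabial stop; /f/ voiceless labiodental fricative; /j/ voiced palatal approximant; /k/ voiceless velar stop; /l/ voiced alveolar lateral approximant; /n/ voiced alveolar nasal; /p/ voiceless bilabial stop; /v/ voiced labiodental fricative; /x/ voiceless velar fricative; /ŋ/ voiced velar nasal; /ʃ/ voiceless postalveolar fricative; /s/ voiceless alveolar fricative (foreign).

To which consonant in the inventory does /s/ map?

ʃ

/ʃ/ is closest: same manner (fricative), place distance 1 (alveolar→postalveolar), same voicing; total 1. Next closest is /f/ at distance 2.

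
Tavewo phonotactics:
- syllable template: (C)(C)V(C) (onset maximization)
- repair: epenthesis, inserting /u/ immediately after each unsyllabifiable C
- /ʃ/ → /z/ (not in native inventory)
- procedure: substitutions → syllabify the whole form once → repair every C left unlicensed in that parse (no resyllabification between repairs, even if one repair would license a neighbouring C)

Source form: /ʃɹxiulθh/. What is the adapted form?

zuɹxiulθuhu

Substitution: /ʃ/ → /z/, giving /zɹxiulθh/.
Under (C)(C)V(C), the unsyllabifiable consonants are /z/, /θ/, /h/ (at most one coda consonant is licensed; onsets may contain at most 2 consonants).
Each unlicensed consonant becomes the onset of a new syllable: /z/ → /zu/, /θ/ → /θu/, /h/ → /hu/.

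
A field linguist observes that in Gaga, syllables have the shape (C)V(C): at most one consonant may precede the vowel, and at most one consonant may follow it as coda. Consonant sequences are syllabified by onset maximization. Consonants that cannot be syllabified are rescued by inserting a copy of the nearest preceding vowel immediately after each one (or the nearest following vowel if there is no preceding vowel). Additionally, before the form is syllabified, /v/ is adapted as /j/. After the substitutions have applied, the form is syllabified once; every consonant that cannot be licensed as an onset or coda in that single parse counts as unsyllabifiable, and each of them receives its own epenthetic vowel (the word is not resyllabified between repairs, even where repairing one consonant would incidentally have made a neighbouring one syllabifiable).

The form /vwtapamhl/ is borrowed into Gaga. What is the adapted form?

Substitution: /v/ → /j/, giving /jwtapamhl/.
Syllabifying with onset maximization leaves /j/, /w/, /h/, /l/ stranded (at most one coda consonant is licensed; onsets are limited to one consonant).
Each unlicensed consonant becomes the onset of a new syllable: /j/ → /ja/, /w/ → /wa/, /h/ → /ha/, /l/ → /la/.

jawatapamhala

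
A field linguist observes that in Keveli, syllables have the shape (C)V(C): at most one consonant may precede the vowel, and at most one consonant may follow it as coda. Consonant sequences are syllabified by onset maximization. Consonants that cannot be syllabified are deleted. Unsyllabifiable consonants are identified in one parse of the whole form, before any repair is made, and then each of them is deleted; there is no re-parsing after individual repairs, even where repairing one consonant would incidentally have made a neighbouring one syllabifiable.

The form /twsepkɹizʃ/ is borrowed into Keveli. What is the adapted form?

sepɹiz

The consonants /t/, /w/, /k/, /ʃ/ cannot be parsed into a legal (C)V(C) syllable (at most one coda consonant is licensed; onsets are limited to one consonant).
Deleting the stranded consonants removes /t/, /w/, /k/, /ʃ/.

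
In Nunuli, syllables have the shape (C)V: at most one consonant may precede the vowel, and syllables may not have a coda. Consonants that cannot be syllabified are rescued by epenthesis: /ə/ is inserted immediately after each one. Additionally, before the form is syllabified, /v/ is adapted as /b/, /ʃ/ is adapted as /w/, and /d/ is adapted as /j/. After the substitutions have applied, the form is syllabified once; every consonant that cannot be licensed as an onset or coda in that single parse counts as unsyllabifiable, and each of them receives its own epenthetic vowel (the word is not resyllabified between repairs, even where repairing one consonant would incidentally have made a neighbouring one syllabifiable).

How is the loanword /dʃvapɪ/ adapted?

Substitution: /d/ → /j/, /ʃ/ → /w/, /v/ → /b/, giving /jwbapɪ/.
The consonants /j/, /w/ cannot be parsed into a legal (C)V syllable (no codas are permitted; onsets are limited to one consonant).
Each unlicensed consonant becomes the onset of a new syllable: /j/ → /jə/, /w/ → /wə/.

jəwəbapɪ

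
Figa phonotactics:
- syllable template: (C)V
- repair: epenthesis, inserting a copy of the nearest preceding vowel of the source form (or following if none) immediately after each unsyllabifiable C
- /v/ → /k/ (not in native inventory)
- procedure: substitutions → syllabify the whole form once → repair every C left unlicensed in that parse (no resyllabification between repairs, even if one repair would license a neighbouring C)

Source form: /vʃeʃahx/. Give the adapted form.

Substitution: /v/ → /k/, giving /kʃeʃahx/.
The consonants /k/, /h/, /x/ cannot be parsed into a legal (C)V syllable (no codas are permitted; onsets are limited to one consonant).
Inserting the epenthetic vowel yields /k/ → /ke/, /h/ → /ha/, /x/ → /xa/.

keʃeʃahaxa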